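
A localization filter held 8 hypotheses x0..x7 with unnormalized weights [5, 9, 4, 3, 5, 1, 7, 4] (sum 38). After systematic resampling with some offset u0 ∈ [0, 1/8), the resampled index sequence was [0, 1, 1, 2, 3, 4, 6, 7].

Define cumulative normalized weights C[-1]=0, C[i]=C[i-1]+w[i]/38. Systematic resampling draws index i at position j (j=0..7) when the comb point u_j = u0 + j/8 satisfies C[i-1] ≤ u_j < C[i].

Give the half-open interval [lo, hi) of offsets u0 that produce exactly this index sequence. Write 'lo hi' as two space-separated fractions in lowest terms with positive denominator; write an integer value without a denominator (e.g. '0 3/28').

3/152 1/19

C = [5/38, 7/19, 9/19, 21/38, 13/19, 27/38, 17/19, 1]
j=0 picked index 0: u0 ∈ [0, 5/38)
j=1 picked index 1: u0 ∈ [1/152, 37/152)
j=2 picked index 1: u0 ∈ [-9/76, 9/76)
j=3 picked index 2: u0 ∈ [-1/152, 15/152)
j=4 picked index 3: u0 ∈ [-1/38, 1/19)
j=5 picked index 4: u0 ∈ [-11/152, 9/152)
j=6 picked index 6: u0 ∈ [-3/76, 11/76)
j=7 picked index 7: u0 ∈ [3/152, 1/8)
intersection: [3/152, 1/19)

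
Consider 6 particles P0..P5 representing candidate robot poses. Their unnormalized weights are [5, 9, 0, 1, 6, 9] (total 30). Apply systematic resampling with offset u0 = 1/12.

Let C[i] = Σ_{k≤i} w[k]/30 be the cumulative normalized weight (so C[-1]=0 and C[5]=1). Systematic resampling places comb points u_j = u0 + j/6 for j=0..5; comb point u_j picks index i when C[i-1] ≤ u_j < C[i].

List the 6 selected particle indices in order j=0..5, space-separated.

C = [1/6, 7/15, 7/15, 1/2, 7/10, 1]
j=0: u_0=1/12 ∈ [0, 1/6) → index 0
j=1: u_1=1/4 ∈ [1/6, 7/15) → index 1
j=2: u_2=5/12 ∈ [1/6, 7/15) → index 1
j=3: u_3=7/12 ∈ [1/2, 7/10) → index 4
j=4: u_4=3/4 ∈ [7/10, 1) → index 5
j=5: u_5=11/12 ∈ [7/10, 1) → index 5

0 1 1 4 5 5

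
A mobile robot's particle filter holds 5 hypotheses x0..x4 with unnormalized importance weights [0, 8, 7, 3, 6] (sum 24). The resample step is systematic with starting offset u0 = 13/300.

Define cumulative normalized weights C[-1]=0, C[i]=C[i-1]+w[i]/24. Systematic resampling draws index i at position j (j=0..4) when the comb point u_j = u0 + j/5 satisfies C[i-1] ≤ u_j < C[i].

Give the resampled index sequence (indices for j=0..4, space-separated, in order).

C = [0, 1/3, 5/8, 3/4, 1]
j=0: u_0=13/300 ∈ [0, 1/3) → index 1
j=1: u_1=73/300 ∈ [0, 1/3) → index 1
j=2: u_2=133/300 ∈ [1/3, 5/8) → index 2
j=3: u_3=193/300 ∈ [5/8, 3/4) → index 3
j=4: u_4=253/300 ∈ [3/4, 1) → index 4

1 1 2 3 4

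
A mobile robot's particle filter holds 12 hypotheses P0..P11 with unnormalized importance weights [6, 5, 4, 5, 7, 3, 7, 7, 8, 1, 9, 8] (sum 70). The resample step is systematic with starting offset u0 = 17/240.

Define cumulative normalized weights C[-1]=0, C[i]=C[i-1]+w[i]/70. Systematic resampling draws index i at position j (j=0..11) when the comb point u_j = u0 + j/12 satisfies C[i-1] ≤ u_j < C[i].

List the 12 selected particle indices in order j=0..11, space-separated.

C = [3/35, 11/70, 3/14, 2/7, 27/70, 3/7, 37/70, 22/35, 26/35, 53/70, 31/35, 1]
j=0: u_0=17/240 ∈ [0, 3/35) → index 0
j=1: u_1=37/240 ∈ [3/35, 11/70) → index 1
j=2: u_2=19/80 ∈ [3/14, 2/7) → index 3
j=3: u_3=77/240 ∈ [2/7, 27/70) → index 4
j=4: u_4=97/240 ∈ [27/70, 3/7) → index 5
j=5: u_5=39/80 ∈ [3/7, 37/70) → index 6
j=6: u_6=137/240 ∈ [37/70, 22/35) → index 7
j=7: u_7=157/240 ∈ [22/35, 26/35) → index 8
j=8: u_8=59/80 ∈ [22/35, 26/35) → index 8
j=9: u_9=197/240 ∈ [53/70, 31/35) → index 10
j=10: u_10=217/240 ∈ [31/35, 1) → index 11
j=11: u_11=79/80 ∈ [31/35, 1) → index 11

0 1 3 4 5 6 7 8 8 10 11 11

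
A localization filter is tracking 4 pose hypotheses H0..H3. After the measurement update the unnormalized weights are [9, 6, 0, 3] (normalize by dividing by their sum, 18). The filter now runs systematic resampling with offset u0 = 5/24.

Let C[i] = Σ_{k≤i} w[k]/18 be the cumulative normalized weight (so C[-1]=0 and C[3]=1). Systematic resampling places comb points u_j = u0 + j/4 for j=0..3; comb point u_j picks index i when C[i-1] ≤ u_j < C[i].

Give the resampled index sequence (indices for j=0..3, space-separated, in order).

C = [1/2, 5/6, 5/6, 1]
j=0: u_0=5/24 ∈ [0, 1/2) → index 0
j=1: u_1=11/24 ∈ [0, 1/2) → index 0
j=2: u_2=17/24 ∈ [1/2, 5/6) → index 1
j=3: u_3=23/24 ∈ [5/6, 1) → index 3

0 0 1 3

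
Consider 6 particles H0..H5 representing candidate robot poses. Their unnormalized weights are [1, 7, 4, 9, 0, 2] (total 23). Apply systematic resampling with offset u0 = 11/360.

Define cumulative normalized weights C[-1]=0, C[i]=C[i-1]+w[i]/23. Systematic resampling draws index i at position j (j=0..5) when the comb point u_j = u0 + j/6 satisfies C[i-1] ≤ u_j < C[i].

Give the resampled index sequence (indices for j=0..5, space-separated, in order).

0 1 2 3 3 3

C = [1/23, 8/23, 12/23, 21/23, 21/23, 1]
j=0: u_0=11/360 ∈ [0, 1/23) → index 0
j=1: u_1=71/360 ∈ [1/23, 8/23) → index 1
j=2: u_2=131/360 ∈ [8/23, 12/23) → index 2
j=3: u_3=191/360 ∈ [12/23, 21/23) → index 3
j=4: u_4=251/360 ∈ [12/23, 21/23) → index 3
j=5: u_5=311/360 ∈ [12/23, 21/23) → index 3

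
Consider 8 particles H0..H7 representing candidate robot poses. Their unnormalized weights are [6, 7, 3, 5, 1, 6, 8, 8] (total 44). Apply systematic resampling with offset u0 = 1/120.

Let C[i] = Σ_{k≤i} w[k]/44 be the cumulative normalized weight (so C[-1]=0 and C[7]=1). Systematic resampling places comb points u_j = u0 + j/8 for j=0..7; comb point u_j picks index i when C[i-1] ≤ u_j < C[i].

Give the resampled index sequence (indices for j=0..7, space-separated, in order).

C = [3/22, 13/44, 4/11, 21/44, 1/2, 7/11, 9/11, 1]
j=0: u_0=1/120 ∈ [0, 3/22) → index 0
j=1: u_1=2/15 ∈ [0, 3/22) → index 0
j=2: u_2=31/120 ∈ [3/22, 13/44) → index 1
j=3: u_3=23/60 ∈ [4/11, 21/44) → index 3
j=4: u_4=61/120 ∈ [1/2, 7/11) → index 5
j=5: u_5=19/30 ∈ [1/2, 7/11) → index 5
j=6: u_6=91/120 ∈ [7/11, 9/11) → index 6
j=7: u_7=53/60 ∈ [9/11, 1) → index 7

0 0 1 3 5 5 6 7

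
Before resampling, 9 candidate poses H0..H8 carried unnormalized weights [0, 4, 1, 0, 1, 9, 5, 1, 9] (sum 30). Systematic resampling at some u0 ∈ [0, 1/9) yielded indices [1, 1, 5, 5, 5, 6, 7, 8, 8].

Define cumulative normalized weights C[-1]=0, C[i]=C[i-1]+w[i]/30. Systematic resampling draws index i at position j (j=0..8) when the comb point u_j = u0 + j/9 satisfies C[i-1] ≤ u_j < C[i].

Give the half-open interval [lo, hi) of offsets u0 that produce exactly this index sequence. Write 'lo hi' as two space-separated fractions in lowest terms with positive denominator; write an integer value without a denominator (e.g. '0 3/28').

C = [0, 2/15, 1/6, 1/6, 1/5, 1/2, 2/3, 7/10, 1]
j=0 picked index 1: u0 ∈ [0, 2/15)
j=1 picked index 1: u0 ∈ [-1/9, 1/45)
j=2 picked index 5: u0 ∈ [-1/45, 5/18)
j=3 picked index 5: u0 ∈ [-2/15, 1/6)
j=4 picked index 5: u0 ∈ [-11/45, 1/18)
j=5 picked index 6: u0 ∈ [-1/18, 1/9)
j=6 picked index 7: u0 ∈ [0, 1/30)
j=7 picked index 8: u0 ∈ [-7/90, 2/9)
j=8 picked index 8: u0 ∈ [-17/90, 1/9)
intersection: [0, 1/45)

0 1/45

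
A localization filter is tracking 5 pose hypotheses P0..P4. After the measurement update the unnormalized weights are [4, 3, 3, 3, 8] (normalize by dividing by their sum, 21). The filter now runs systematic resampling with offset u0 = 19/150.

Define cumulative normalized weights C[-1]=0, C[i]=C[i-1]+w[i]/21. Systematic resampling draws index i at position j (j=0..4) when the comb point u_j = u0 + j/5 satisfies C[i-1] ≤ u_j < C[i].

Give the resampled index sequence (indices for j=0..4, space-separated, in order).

0 1 3 4 4

C = [4/21, 1/3, 10/21, 13/21, 1]
j=0: u_0=19/150 ∈ [0, 4/21) → index 0
j=1: u_1=49/150 ∈ [4/21, 1/3) → index 1
j=2: u_2=79/150 ∈ [10/21, 13/21) → index 3
j=3: u_3=109/150 ∈ [13/21, 1) → index 4
j=4: u_4=139/150 ∈ [13/21, 1) → index 4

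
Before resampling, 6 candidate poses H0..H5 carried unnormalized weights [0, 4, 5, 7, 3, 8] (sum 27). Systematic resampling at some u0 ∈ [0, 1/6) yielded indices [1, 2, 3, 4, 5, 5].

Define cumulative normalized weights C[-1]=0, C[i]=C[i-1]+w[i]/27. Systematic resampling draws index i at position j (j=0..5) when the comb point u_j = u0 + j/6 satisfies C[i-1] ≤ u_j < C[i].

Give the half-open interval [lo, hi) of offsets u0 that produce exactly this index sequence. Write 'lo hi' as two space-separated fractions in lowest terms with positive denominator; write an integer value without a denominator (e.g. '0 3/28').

C = [0, 4/27, 1/3, 16/27, 19/27, 1]
j=0 picked index 1: u0 ∈ [0, 4/27)
j=1 picked index 2: u0 ∈ [-1/54, 1/6)
j=2 picked index 3: u0 ∈ [0, 7/27)
j=3 picked index 4: u0 ∈ [5/54, 11/54)
j=4 picked index 5: u0 ∈ [1/27, 1/3)
j=5 picked index 5: u0 ∈ [-7/54, 1/6)
intersection: [5/54, 4/27)

5/54 4/27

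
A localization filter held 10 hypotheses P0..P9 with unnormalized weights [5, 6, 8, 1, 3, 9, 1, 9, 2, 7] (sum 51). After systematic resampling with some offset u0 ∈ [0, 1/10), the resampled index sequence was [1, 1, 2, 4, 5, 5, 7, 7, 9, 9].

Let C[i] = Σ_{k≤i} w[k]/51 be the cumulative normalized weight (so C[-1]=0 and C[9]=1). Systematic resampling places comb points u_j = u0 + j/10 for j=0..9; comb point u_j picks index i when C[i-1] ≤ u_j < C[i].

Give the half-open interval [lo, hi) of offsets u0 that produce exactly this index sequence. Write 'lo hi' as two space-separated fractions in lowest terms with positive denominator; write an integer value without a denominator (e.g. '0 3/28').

C = [5/51, 11/51, 19/51, 20/51, 23/51, 32/51, 11/17, 14/17, 44/51, 1]
j=0 picked index 1: u0 ∈ [5/51, 11/51)
j=1 picked index 1: u0 ∈ [-1/510, 59/510)
j=2 picked index 2: u0 ∈ [4/255, 44/255)
j=3 picked index 4: u0 ∈ [47/510, 77/510)
j=4 picked index 5: u0 ∈ [13/255, 58/255)
j=5 picked index 5: u0 ∈ [-5/102, 13/102)
j=6 picked index 7: u0 ∈ [4/85, 19/85)
j=7 picked index 7: u0 ∈ [-9/170, 21/170)
j=8 picked index 9: u0 ∈ [16/255, 1/5)
j=9 picked index 9: u0 ∈ [-19/510, 1/10)
intersection: [5/51, 1/10)

5/51 1/10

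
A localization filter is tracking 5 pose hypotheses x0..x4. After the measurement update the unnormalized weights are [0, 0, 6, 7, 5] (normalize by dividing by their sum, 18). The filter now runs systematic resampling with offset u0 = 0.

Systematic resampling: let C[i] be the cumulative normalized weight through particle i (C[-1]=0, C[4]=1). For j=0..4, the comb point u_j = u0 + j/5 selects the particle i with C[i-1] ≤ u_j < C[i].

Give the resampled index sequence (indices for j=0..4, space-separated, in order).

C = [0, 0, 1/3, 13/18, 1]
j=0: u_0=0 ∈ [0, 1/3) → index 2
j=1: u_1=1/5 ∈ [0, 1/3) → index 2
j=2: u_2=2/5 ∈ [1/3, 13/18) → index 3
j=3: u_3=3/5 ∈ [1/3, 13/18) → index 3
j=4: u_4=4/5 ∈ [13/18, 1) → index 4

2 2 3 3 4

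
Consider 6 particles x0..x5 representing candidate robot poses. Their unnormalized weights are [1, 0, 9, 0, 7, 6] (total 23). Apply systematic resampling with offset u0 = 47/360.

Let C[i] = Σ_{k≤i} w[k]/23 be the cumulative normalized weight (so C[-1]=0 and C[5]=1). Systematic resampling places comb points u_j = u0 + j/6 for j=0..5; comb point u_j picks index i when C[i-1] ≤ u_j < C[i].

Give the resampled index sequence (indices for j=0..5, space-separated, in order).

C = [1/23, 1/23, 10/23, 10/23, 17/23, 1]
j=0: u_0=47/360 ∈ [1/23, 10/23) → index 2
j=1: u_1=107/360 ∈ [1/23, 10/23) → index 2
j=2: u_2=167/360 ∈ [10/23, 17/23) → index 4
j=3: u_3=227/360 ∈ [10/23, 17/23) → index 4
j=4: u_4=287/360 ∈ [17/23, 1) → index 5
j=5: u_5=347/360 ∈ [17/23, 1) → index 5

2 2 4 4 5 5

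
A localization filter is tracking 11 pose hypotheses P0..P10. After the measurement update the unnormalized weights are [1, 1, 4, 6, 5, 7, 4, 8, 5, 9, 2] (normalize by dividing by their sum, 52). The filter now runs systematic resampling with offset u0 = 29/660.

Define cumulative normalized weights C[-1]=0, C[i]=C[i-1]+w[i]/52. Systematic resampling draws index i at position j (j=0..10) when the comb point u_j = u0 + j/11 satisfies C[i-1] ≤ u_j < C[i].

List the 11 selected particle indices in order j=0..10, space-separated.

C = [1/52, 1/26, 3/26, 3/13, 17/52, 6/13, 7/13, 9/13, 41/52, 25/26, 1]
j=0: u_0=29/660 ∈ [1/26, 3/26) → index 2
j=1: u_1=89/660 ∈ [3/26, 3/13) → index 3
j=2: u_2=149/660 ∈ [3/26, 3/13) → index 3
j=3: u_3=19/60 ∈ [3/13, 17/52) → index 4
j=4: u_4=269/660 ∈ [17/52, 6/13) → index 5
j=5: u_5=329/660 ∈ [6/13, 7/13) → index 6
j=6: u_6=389/660 ∈ [7/13, 9/13) → index 7
j=7: u_7=449/660 ∈ [7/13, 9/13) → index 7
j=8: u_8=509/660 ∈ [9/13, 41/52) → index 8
j=9: u_9=569/660 ∈ [41/52, 25/26) → index 9
j=10: u_10=629/660 ∈ [41/52, 25/26) → index 9

2 3 3 4 5 6 7 7 8 9 9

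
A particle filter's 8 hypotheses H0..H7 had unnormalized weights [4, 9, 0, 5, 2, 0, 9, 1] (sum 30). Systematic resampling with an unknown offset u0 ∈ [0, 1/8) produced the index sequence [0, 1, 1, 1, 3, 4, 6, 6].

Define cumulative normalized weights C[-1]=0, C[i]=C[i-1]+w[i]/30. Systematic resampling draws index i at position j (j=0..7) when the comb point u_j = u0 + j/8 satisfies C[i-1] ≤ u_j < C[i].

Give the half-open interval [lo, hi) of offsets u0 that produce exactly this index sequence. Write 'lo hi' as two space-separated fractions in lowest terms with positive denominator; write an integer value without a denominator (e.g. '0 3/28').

C = [2/15, 13/30, 13/30, 3/5, 2/3, 2/3, 29/30, 1]
j=0 picked index 0: u0 ∈ [0, 2/15)
j=1 picked index 1: u0 ∈ [1/120, 37/120)
j=2 picked index 1: u0 ∈ [-7/60, 11/60)
j=3 picked index 1: u0 ∈ [-29/120, 7/120)
j=4 picked index 3: u0 ∈ [-1/15, 1/10)
j=5 picked index 4: u0 ∈ [-1/40, 1/24)
j=6 picked index 6: u0 ∈ [-1/12, 13/60)
j=7 picked index 6: u0 ∈ [-5/24, 11/120)
intersection: [1/120, 1/24)

1/120 1/24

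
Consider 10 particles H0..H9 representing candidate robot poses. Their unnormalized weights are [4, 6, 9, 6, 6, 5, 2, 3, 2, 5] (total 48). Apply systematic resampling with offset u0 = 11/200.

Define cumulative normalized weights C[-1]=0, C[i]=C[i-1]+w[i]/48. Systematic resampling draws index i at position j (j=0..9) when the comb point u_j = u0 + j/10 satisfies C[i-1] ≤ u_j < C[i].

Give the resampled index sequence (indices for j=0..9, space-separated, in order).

0 1 2 2 3 4 5 6 8 9

C = [1/12, 5/24, 19/48, 25/48, 31/48, 3/4, 19/24, 41/48, 43/48, 1]
j=0: u_0=11/200 ∈ [0, 1/12) → index 0
j=1: u_1=31/200 ∈ [1/12, 5/24) → index 1
j=2: u_2=51/200 ∈ [5/24, 19/48) → index 2
j=3: u_3=71/200 ∈ [5/24, 19/48) → index 2
j=4: u_4=91/200 ∈ [19/48, 25/48) → index 3
j=5: u_5=111/200 ∈ [25/48, 31/48) → index 4
j=6: u_6=131/200 ∈ [31/48, 3/4) → index 5
j=7: u_7=151/200 ∈ [3/4, 19/24) → index 6
j=8: u_8=171/200 ∈ [41/48, 43/48) → index 8
j=9: u_9=191/200 ∈ [43/48, 1) → index 9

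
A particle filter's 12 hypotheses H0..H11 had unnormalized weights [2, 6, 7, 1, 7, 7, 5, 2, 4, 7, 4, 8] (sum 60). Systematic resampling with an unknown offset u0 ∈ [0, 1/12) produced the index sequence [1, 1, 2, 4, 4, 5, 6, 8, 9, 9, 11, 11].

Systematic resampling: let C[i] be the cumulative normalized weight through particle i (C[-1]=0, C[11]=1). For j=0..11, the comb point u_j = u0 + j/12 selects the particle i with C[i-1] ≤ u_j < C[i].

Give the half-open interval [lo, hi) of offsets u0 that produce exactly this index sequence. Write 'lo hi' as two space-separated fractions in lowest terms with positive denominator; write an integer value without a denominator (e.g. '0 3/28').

1/30 1/20

C = [1/30, 2/15, 1/4, 4/15, 23/60, 1/2, 7/12, 37/60, 41/60, 4/5, 13/15, 1]
j=0 picked index 1: u0 ∈ [1/30, 2/15)
j=1 picked index 1: u0 ∈ [-1/20, 1/20)
j=2 picked index 2: u0 ∈ [-1/30, 1/12)
j=3 picked index 4: u0 ∈ [1/60, 2/15)
j=4 picked index 4: u0 ∈ [-1/15, 1/20)
j=5 picked index 5: u0 ∈ [-1/30, 1/12)
j=6 picked index 6: u0 ∈ [0, 1/12)
j=7 picked index 8: u0 ∈ [1/30, 1/10)
j=8 picked index 9: u0 ∈ [1/60, 2/15)
j=9 picked index 9: u0 ∈ [-1/15, 1/20)
j=10 picked index 11: u0 ∈ [1/30, 1/6)
j=11 picked index 11: u0 ∈ [-1/20, 1/12)
intersection: [1/30, 1/20)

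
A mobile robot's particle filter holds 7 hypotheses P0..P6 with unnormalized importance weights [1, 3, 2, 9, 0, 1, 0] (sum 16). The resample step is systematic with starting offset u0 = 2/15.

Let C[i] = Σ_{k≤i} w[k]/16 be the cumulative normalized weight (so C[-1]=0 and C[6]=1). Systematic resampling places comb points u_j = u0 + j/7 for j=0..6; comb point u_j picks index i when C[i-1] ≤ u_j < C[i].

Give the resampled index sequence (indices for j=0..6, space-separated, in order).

C = [1/16, 1/4, 3/8, 15/16, 15/16, 1, 1]
j=0: u_0=2/15 ∈ [1/16, 1/4) → index 1
j=1: u_1=29/105 ∈ [1/4, 3/8) → index 2
j=2: u_2=44/105 ∈ [3/8, 15/16) → index 3
j=3: u_3=59/105 ∈ [3/8, 15/16) → index 3
j=4: u_4=74/105 ∈ [3/8, 15/16) → index 3
j=5: u_5=89/105 ∈ [3/8, 15/16) → index 3
j=6: u_6=104/105 ∈ [15/16, 1) → index 5

1 2 3 3 3 3 5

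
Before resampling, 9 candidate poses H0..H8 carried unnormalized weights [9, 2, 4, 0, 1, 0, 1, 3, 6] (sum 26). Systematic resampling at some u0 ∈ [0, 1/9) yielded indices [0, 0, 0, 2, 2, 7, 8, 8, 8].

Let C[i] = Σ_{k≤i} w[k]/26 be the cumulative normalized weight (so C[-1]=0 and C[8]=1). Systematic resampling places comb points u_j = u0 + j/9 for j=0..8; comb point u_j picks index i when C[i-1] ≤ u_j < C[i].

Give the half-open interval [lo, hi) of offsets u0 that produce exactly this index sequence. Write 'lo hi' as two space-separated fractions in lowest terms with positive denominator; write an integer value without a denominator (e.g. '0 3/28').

C = [9/26, 11/26, 15/26, 15/26, 8/13, 8/13, 17/26, 10/13, 1]
j=0 picked index 0: u0 ∈ [0, 9/26)
j=1 picked index 0: u0 ∈ [-1/9, 55/234)
j=2 picked index 0: u0 ∈ [-2/9, 29/234)
j=3 picked index 2: u0 ∈ [7/78, 19/78)
j=4 picked index 2: u0 ∈ [-5/234, 31/234)
j=5 picked index 7: u0 ∈ [23/234, 25/117)
j=6 picked index 8: u0 ∈ [4/39, 1/3)
j=7 picked index 8: u0 ∈ [-1/117, 2/9)
j=8 picked index 8: u0 ∈ [-14/117, 1/9)
intersection: [4/39, 1/9)

4/39 1/9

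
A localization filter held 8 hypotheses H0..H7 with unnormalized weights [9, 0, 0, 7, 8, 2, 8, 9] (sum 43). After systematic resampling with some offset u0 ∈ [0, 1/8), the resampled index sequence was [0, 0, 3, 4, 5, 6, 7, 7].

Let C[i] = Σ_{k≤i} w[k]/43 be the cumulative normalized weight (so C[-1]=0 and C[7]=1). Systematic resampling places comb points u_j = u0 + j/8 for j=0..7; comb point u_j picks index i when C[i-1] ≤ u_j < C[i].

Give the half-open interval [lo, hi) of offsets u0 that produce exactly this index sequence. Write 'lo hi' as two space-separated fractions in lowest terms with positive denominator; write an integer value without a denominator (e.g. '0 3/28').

5/86 29/344

C = [9/43, 9/43, 9/43, 16/43, 24/43, 26/43, 34/43, 1]
j=0 picked index 0: u0 ∈ [0, 9/43)
j=1 picked index 0: u0 ∈ [-1/8, 29/344)
j=2 picked index 3: u0 ∈ [-7/172, 21/172)
j=3 picked index 4: u0 ∈ [-1/344, 63/344)
j=4 picked index 5: u0 ∈ [5/86, 9/86)
j=5 picked index 6: u0 ∈ [-7/344, 57/344)
j=6 picked index 7: u0 ∈ [7/172, 1/4)
j=7 picked index 7: u0 ∈ [-29/344, 1/8)
intersection: [5/86, 29/344)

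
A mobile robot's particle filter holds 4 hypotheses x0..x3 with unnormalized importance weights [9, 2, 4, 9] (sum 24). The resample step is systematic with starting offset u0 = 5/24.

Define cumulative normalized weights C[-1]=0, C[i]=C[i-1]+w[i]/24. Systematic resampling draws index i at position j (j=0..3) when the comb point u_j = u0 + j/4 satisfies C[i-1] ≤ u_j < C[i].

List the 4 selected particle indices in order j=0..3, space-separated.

C = [3/8, 11/24, 5/8, 1]
j=0: u_0=5/24 ∈ [0, 3/8) → index 0
j=1: u_1=11/24 ∈ [11/24, 5/8) → index 2
j=2: u_2=17/24 ∈ [5/8, 1) → index 3
j=3: u_3=23/24 ∈ [5/8, 1) → index 3

0 2 3 3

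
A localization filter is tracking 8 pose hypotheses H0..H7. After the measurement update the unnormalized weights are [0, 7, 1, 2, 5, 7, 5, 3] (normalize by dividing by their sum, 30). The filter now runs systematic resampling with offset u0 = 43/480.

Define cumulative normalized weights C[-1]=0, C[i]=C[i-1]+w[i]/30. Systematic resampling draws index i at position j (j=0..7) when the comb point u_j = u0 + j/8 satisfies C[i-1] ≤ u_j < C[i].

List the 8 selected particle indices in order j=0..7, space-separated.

1 1 4 4 5 5 6 7

C = [0, 7/30, 4/15, 1/3, 1/2, 11/15, 9/10, 1]
j=0: u_0=43/480 ∈ [0, 7/30) → index 1
j=1: u_1=103/480 ∈ [0, 7/30) → index 1
j=2: u_2=163/480 ∈ [1/3, 1/2) → index 4
j=3: u_3=223/480 ∈ [1/3, 1/2) → index 4
j=4: u_4=283/480 ∈ [1/2, 11/15) → index 5
j=5: u_5=343/480 ∈ [1/2, 11/15) → index 5
j=6: u_6=403/480 ∈ [11/15, 9/10) → index 6
j=7: u_7=463/480 ∈ [9/10, 1) → index 7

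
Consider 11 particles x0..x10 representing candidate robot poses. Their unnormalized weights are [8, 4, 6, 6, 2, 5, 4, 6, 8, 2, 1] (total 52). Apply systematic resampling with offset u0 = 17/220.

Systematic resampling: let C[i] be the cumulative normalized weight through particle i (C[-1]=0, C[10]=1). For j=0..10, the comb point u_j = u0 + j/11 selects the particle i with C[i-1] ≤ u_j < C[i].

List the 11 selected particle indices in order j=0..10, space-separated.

0 1 2 3 3 5 6 7 8 8 10

C = [2/13, 3/13, 9/26, 6/13, 1/2, 31/52, 35/52, 41/52, 49/52, 51/52, 1]
j=0: u_0=17/220 ∈ [0, 2/13) → index 0
j=1: u_1=37/220 ∈ [2/13, 3/13) → index 1
j=2: u_2=57/220 ∈ [3/13, 9/26) → index 2
j=3: u_3=7/20 ∈ [9/26, 6/13) → index 3
j=4: u_4=97/220 ∈ [9/26, 6/13) → index 3
j=5: u_5=117/220 ∈ [1/2, 31/52) → index 5
j=6: u_6=137/220 ∈ [31/52, 35/52) → index 6
j=7: u_7=157/220 ∈ [35/52, 41/52) → index 7
j=8: u_8=177/220 ∈ [41/52, 49/52) → index 8
j=9: u_9=197/220 ∈ [41/52, 49/52) → index 8
j=10: u_10=217/220 ∈ [51/52, 1) → index 10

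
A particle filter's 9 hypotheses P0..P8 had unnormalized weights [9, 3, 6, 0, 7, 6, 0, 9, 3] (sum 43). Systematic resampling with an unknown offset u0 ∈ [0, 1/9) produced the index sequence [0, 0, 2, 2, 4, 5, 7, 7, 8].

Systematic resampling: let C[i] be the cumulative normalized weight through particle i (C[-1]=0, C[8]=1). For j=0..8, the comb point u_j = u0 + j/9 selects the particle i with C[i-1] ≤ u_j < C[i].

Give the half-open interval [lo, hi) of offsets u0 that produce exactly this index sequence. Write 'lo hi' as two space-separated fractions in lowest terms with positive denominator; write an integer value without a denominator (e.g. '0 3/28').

C = [9/43, 12/43, 18/43, 18/43, 25/43, 31/43, 31/43, 40/43, 1]
j=0 picked index 0: u0 ∈ [0, 9/43)
j=1 picked index 0: u0 ∈ [-1/9, 38/387)
j=2 picked index 2: u0 ∈ [22/387, 76/387)
j=3 picked index 2: u0 ∈ [-7/129, 11/129)
j=4 picked index 4: u0 ∈ [-10/387, 53/387)
j=5 picked index 5: u0 ∈ [10/387, 64/387)
j=6 picked index 7: u0 ∈ [7/129, 34/129)
j=7 picked index 7: u0 ∈ [-22/387, 59/387)
j=8 picked index 8: u0 ∈ [16/387, 1/9)
intersection: [22/387, 11/129)

22/387 11/129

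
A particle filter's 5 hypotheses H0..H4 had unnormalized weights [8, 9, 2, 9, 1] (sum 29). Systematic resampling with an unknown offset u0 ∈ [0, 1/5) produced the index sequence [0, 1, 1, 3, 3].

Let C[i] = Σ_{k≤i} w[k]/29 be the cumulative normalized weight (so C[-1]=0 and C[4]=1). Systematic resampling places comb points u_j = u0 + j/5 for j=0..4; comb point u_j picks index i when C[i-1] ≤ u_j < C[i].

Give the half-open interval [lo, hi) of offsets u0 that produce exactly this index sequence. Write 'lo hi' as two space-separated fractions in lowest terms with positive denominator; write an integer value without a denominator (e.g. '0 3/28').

C = [8/29, 17/29, 19/29, 28/29, 1]
j=0 picked index 0: u0 ∈ [0, 8/29)
j=1 picked index 1: u0 ∈ [11/145, 56/145)
j=2 picked index 1: u0 ∈ [-18/145, 27/145)
j=3 picked index 3: u0 ∈ [8/145, 53/145)
j=4 picked index 3: u0 ∈ [-21/145, 24/145)
intersection: [11/145, 24/145)

11/145 24/145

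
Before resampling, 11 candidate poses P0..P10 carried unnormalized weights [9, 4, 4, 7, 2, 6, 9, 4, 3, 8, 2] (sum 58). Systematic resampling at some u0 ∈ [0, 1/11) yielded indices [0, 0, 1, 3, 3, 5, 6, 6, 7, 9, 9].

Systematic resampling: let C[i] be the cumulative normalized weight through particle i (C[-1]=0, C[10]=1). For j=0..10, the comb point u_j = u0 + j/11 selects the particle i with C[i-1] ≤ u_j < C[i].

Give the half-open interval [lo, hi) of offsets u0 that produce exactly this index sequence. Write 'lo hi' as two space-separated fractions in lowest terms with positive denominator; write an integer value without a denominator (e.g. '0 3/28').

C = [9/58, 13/58, 17/58, 12/29, 13/29, 16/29, 41/58, 45/58, 24/29, 28/29, 1]
j=0 picked index 0: u0 ∈ [0, 9/58)
j=1 picked index 0: u0 ∈ [-1/11, 41/638)
j=2 picked index 1: u0 ∈ [-17/638, 27/638)
j=3 picked index 3: u0 ∈ [13/638, 45/319)
j=4 picked index 3: u0 ∈ [-45/638, 16/319)
j=5 picked index 5: u0 ∈ [-2/319, 31/319)
j=6 picked index 6: u0 ∈ [2/319, 103/638)
j=7 picked index 6: u0 ∈ [-27/319, 45/638)
j=8 picked index 7: u0 ∈ [-13/638, 31/638)
j=9 picked index 9: u0 ∈ [3/319, 47/319)
j=10 picked index 9: u0 ∈ [-26/319, 18/319)
intersection: [13/638, 27/638)

13/638 27/638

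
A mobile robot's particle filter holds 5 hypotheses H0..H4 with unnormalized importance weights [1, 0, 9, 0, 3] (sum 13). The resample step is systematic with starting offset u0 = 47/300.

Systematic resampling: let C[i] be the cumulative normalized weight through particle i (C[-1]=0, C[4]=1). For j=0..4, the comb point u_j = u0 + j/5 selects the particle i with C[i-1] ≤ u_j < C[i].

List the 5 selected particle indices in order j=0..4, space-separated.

C = [1/13, 1/13, 10/13, 10/13, 1]
j=0: u_0=47/300 ∈ [1/13, 10/13) → index 2
j=1: u_1=107/300 ∈ [1/13, 10/13) → index 2
j=2: u_2=167/300 ∈ [1/13, 10/13) → index 2
j=3: u_3=227/300 ∈ [1/13, 10/13) → index 2
j=4: u_4=287/300 ∈ [10/13, 1) → index 4

2 2 2 2 4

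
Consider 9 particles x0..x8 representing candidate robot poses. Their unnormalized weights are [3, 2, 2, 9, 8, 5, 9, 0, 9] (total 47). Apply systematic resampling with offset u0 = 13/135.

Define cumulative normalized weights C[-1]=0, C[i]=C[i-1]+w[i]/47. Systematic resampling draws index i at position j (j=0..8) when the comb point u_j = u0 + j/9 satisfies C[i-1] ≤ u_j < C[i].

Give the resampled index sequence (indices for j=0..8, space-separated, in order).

C = [3/47, 5/47, 7/47, 16/47, 24/47, 29/47, 38/47, 38/47, 1]
j=0: u_0=13/135 ∈ [3/47, 5/47) → index 1
j=1: u_1=28/135 ∈ [7/47, 16/47) → index 3
j=2: u_2=43/135 ∈ [7/47, 16/47) → index 3
j=3: u_3=58/135 ∈ [16/47, 24/47) → index 4
j=4: u_4=73/135 ∈ [24/47, 29/47) → index 5
j=5: u_5=88/135 ∈ [29/47, 38/47) → index 6
j=6: u_6=103/135 ∈ [29/47, 38/47) → index 6
j=7: u_7=118/135 ∈ [38/47, 1) → index 8
j=8: u_8=133/135 ∈ [38/47, 1) → index 8

1 3 3 4 5 6 6 8 8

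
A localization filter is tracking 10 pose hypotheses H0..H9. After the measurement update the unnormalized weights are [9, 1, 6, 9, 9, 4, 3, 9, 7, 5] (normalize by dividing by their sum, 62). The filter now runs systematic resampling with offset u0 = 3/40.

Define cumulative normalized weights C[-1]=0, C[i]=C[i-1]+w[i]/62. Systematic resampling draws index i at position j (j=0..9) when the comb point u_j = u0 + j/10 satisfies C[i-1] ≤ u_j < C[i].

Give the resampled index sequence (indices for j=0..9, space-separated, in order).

0 2 3 3 4 5 7 7 8 9

C = [9/62, 5/31, 8/31, 25/62, 17/31, 19/31, 41/62, 25/31, 57/62, 1]
j=0: u_0=3/40 ∈ [0, 9/62) → index 0
j=1: u_1=7/40 ∈ [5/31, 8/31) → index 2
j=2: u_2=11/40 ∈ [8/31, 25/62) → index 3
j=3: u_3=3/8 ∈ [8/31, 25/62) → index 3
j=4: u_4=19/40 ∈ [25/62, 17/31) → index 4
j=5: u_5=23/40 ∈ [17/31, 19/31) → index 5
j=6: u_6=27/40 ∈ [41/62, 25/31) → index 7
j=7: u_7=31/40 ∈ [41/62, 25/31) → index 7
j=8: u_8=7/8 ∈ [25/31, 57/62) → index 8
j=9: u_9=39/40 ∈ [57/62, 1) → index 9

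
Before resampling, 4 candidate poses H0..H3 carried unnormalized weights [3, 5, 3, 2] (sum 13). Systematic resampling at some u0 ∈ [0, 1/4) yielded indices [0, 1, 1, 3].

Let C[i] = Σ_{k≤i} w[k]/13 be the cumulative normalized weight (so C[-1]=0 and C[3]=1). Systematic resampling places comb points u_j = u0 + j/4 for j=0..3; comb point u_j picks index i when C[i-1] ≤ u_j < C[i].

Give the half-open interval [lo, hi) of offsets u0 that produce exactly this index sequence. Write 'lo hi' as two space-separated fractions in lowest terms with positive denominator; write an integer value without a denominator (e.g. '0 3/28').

5/52 3/26

C = [3/13, 8/13, 11/13, 1]
j=0 picked index 0: u0 ∈ [0, 3/13)
j=1 picked index 1: u0 ∈ [-1/52, 19/52)
j=2 picked index 1: u0 ∈ [-7/26, 3/26)
j=3 picked index 3: u0 ∈ [5/52, 1/4)
intersection: [5/52, 3/26)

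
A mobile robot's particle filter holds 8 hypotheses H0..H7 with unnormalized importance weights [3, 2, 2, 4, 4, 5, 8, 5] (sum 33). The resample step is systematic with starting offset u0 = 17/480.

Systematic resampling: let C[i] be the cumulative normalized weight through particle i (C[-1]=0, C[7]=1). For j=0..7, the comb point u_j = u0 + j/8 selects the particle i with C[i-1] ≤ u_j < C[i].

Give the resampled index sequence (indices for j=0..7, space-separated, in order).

0 2 3 4 5 6 6 7

C = [1/11, 5/33, 7/33, 1/3, 5/11, 20/33, 28/33, 1]
j=0: u_0=17/480 ∈ [0, 1/11) → index 0
j=1: u_1=77/480 ∈ [5/33, 7/33) → index 2
j=2: u_2=137/480 ∈ [7/33, 1/3) → index 3
j=3: u_3=197/480 ∈ [1/3, 5/11) → index 4
j=4: u_4=257/480 ∈ [5/11, 20/33) → index 5
j=5: u_5=317/480 ∈ [20/33, 28/33) → index 6
j=6: u_6=377/480 ∈ [20/33, 28/33) → index 6
j=7: u_7=437/480 ∈ [28/33, 1) → index 7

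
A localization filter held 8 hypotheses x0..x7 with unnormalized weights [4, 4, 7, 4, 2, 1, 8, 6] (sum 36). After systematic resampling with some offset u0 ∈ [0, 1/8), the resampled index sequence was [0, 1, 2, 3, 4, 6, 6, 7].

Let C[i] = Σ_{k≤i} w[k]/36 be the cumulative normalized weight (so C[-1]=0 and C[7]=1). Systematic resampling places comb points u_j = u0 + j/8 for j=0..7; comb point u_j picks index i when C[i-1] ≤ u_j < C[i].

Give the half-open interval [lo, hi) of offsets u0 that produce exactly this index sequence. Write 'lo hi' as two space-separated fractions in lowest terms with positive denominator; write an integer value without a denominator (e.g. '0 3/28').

C = [1/9, 2/9, 5/12, 19/36, 7/12, 11/18, 5/6, 1]
j=0 picked index 0: u0 ∈ [0, 1/9)
j=1 picked index 1: u0 ∈ [-1/72, 7/72)
j=2 picked index 2: u0 ∈ [-1/36, 1/6)
j=3 picked index 3: u0 ∈ [1/24, 11/72)
j=4 picked index 4: u0 ∈ [1/36, 1/12)
j=5 picked index 6: u0 ∈ [-1/72, 5/24)
j=6 picked index 6: u0 ∈ [-5/36, 1/12)
j=7 picked index 7: u0 ∈ [-1/24, 1/8)
intersection: [1/24, 1/12)

1/24 1/12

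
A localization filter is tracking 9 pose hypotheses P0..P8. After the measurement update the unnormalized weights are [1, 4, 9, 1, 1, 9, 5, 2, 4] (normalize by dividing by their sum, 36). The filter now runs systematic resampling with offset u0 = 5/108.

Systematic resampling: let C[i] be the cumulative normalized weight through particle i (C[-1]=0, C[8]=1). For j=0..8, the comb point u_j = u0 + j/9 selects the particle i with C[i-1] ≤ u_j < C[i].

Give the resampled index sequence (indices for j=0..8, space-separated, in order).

1 2 2 2 5 5 6 6 8

C = [1/36, 5/36, 7/18, 5/12, 4/9, 25/36, 5/6, 8/9, 1]
j=0: u_0=5/108 ∈ [1/36, 5/36) → index 1
j=1: u_1=17/108 ∈ [5/36, 7/18) → index 2
j=2: u_2=29/108 ∈ [5/36, 7/18) → index 2
j=3: u_3=41/108 ∈ [5/36, 7/18) → index 2
j=4: u_4=53/108 ∈ [4/9, 25/36) → index 5
j=5: u_5=65/108 ∈ [4/9, 25/36) → index 5
j=6: u_6=77/108 ∈ [25/36, 5/6) → index 6
j=7: u_7=89/108 ∈ [25/36, 5/6) → index 6
j=8: u_8=101/108 ∈ [8/9, 1) → index 8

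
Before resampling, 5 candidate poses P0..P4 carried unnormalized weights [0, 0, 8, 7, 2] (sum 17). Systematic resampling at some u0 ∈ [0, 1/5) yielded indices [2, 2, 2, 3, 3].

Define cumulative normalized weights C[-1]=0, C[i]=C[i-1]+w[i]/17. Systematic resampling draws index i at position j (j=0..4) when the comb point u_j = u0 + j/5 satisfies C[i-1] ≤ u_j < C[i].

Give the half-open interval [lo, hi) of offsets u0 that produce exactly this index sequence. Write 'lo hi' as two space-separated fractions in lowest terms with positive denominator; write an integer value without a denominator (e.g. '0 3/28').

C = [0, 0, 8/17, 15/17, 1]
j=0 picked index 2: u0 ∈ [0, 8/17)
j=1 picked index 2: u0 ∈ [-1/5, 23/85)
j=2 picked index 2: u0 ∈ [-2/5, 6/85)
j=3 picked index 3: u0 ∈ [-11/85, 24/85)
j=4 picked index 3: u0 ∈ [-28/85, 7/85)
intersection: [0, 6/85)

0 6/85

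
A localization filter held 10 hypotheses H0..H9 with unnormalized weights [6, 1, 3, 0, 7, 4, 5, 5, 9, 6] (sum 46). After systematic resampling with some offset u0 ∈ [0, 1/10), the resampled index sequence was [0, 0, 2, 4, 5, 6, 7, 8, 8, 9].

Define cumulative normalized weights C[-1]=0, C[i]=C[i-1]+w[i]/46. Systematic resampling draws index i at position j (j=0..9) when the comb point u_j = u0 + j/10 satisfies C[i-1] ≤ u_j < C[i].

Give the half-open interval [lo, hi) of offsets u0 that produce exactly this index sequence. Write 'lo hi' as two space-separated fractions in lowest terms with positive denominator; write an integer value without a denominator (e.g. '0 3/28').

0 2/115

C = [3/23, 7/46, 5/23, 5/23, 17/46, 21/46, 13/23, 31/46, 20/23, 1]
j=0 picked index 0: u0 ∈ [0, 3/23)
j=1 picked index 0: u0 ∈ [-1/10, 7/230)
j=2 picked index 2: u0 ∈ [-11/230, 2/115)
j=3 picked index 4: u0 ∈ [-19/230, 8/115)
j=4 picked index 5: u0 ∈ [-7/230, 13/230)
j=5 picked index 6: u0 ∈ [-1/23, 3/46)
j=6 picked index 7: u0 ∈ [-4/115, 17/230)
j=7 picked index 8: u0 ∈ [-3/115, 39/230)
j=8 picked index 8: u0 ∈ [-29/230, 8/115)
j=9 picked index 9: u0 ∈ [-7/230, 1/10)
intersection: [0, 2/115)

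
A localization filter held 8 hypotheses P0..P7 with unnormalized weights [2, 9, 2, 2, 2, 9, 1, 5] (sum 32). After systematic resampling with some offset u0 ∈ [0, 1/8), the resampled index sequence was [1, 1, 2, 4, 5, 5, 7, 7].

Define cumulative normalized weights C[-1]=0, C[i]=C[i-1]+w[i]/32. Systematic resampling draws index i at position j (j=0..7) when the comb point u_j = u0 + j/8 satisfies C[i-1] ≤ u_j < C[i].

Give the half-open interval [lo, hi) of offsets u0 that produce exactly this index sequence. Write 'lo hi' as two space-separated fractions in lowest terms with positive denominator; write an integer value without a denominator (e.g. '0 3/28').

C = [1/16, 11/32, 13/32, 15/32, 17/32, 13/16, 27/32, 1]
j=0 picked index 1: u0 ∈ [1/16, 11/32)
j=1 picked index 1: u0 ∈ [-1/16, 7/32)
j=2 picked index 2: u0 ∈ [3/32, 5/32)
j=3 picked index 4: u0 ∈ [3/32, 5/32)
j=4 picked index 5: u0 ∈ [1/32, 5/16)
j=5 picked index 5: u0 ∈ [-3/32, 3/16)
j=6 picked index 7: u0 ∈ [3/32, 1/4)
j=7 picked index 7: u0 ∈ [-1/32, 1/8)
intersection: [3/32, 1/8)

3/32 1/8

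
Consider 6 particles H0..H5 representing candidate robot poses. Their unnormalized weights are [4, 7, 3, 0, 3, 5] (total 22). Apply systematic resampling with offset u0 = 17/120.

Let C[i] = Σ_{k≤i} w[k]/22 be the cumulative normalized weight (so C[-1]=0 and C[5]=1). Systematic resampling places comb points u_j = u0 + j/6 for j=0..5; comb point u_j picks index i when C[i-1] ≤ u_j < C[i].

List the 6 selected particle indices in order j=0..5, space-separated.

C = [2/11, 1/2, 7/11, 7/11, 17/22, 1]
j=0: u_0=17/120 ∈ [0, 2/11) → index 0
j=1: u_1=37/120 ∈ [2/11, 1/2) → index 1
j=2: u_2=19/40 ∈ [2/11, 1/2) → index 1
j=3: u_3=77/120 ∈ [7/11, 17/22) → index 4
j=4: u_4=97/120 ∈ [17/22, 1) → index 5
j=5: u_5=39/40 ∈ [17/22, 1) → index 5

0 1 1 4 5 5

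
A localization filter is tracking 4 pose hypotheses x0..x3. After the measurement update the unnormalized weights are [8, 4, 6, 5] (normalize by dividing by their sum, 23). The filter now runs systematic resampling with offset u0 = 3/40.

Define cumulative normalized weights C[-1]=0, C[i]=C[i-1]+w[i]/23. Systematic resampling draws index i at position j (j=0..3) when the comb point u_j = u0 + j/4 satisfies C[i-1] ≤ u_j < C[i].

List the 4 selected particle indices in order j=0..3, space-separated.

0 0 2 3

C = [8/23, 12/23, 18/23, 1]
j=0: u_0=3/40 ∈ [0, 8/23) → index 0
j=1: u_1=13/40 ∈ [0, 8/23) → index 0
j=2: u_2=23/40 ∈ [12/23, 18/23) → index 2
j=3: u_3=33/40 ∈ [18/23, 1) → index 3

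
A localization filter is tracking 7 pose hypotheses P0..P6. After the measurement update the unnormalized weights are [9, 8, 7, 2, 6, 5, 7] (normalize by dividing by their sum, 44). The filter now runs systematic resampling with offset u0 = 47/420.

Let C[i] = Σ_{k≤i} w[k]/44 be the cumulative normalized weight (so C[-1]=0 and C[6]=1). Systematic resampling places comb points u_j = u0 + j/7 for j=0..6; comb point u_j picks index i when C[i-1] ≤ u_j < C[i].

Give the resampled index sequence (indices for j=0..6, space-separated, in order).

C = [9/44, 17/44, 6/11, 13/22, 8/11, 37/44, 1]
j=0: u_0=47/420 ∈ [0, 9/44) → index 0
j=1: u_1=107/420 ∈ [9/44, 17/44) → index 1
j=2: u_2=167/420 ∈ [17/44, 6/11) → index 2
j=3: u_3=227/420 ∈ [17/44, 6/11) → index 2
j=4: u_4=41/60 ∈ [13/22, 8/11) → index 4
j=5: u_5=347/420 ∈ [8/11, 37/44) → index 5
j=6: u_6=407/420 ∈ [37/44, 1) → index 6

0 1 2 2 4 5 6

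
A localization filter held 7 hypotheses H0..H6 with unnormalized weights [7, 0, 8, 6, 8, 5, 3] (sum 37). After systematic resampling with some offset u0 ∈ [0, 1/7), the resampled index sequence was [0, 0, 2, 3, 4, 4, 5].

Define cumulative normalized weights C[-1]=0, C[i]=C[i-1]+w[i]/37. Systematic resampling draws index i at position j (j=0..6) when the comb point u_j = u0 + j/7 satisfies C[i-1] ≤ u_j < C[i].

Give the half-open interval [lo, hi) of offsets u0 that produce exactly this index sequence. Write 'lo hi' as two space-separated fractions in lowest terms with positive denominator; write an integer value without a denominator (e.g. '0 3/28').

C = [7/37, 7/37, 15/37, 21/37, 29/37, 34/37, 1]
j=0 picked index 0: u0 ∈ [0, 7/37)
j=1 picked index 0: u0 ∈ [-1/7, 12/259)
j=2 picked index 2: u0 ∈ [-25/259, 31/259)
j=3 picked index 3: u0 ∈ [-6/259, 36/259)
j=4 picked index 4: u0 ∈ [-1/259, 55/259)
j=5 picked index 4: u0 ∈ [-38/259, 18/259)
j=6 picked index 5: u0 ∈ [-19/259, 16/259)
intersection: [0, 12/259)

0 12/259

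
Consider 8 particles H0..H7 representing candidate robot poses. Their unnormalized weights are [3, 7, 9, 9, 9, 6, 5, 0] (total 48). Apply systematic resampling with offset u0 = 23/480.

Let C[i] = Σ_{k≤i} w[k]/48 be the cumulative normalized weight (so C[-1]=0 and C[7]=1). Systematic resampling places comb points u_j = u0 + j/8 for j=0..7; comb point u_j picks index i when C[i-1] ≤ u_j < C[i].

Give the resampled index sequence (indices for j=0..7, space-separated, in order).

0 1 2 3 3 4 5 6

C = [1/16, 5/24, 19/48, 7/12, 37/48, 43/48, 1, 1]
j=0: u_0=23/480 ∈ [0, 1/16) → index 0
j=1: u_1=83/480 ∈ [1/16, 5/24) → index 1
j=2: u_2=143/480 ∈ [5/24, 19/48) → index 2
j=3: u_3=203/480 ∈ [19/48, 7/12) → index 3
j=4: u_4=263/480 ∈ [19/48, 7/12) → index 3
j=5: u_5=323/480 ∈ [7/12, 37/48) → index 4
j=6: u_6=383/480 ∈ [37/48, 43/48) → index 5
j=7: u_7=443/480 ∈ [43/48, 1) → index 6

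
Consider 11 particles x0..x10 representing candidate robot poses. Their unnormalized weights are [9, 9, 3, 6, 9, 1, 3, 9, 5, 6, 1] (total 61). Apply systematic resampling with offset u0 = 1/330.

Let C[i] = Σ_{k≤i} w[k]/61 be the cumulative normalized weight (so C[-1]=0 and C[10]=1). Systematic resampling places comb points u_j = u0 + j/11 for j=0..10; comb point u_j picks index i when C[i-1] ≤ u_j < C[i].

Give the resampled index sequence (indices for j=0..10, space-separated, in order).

0 0 1 1 3 4 4 6 7 8 9

C = [9/61, 18/61, 21/61, 27/61, 36/61, 37/61, 40/61, 49/61, 54/61, 60/61, 1]
j=0: u_0=1/330 ∈ [0, 9/61) → index 0
j=1: u_1=31/330 ∈ [0, 9/61) → index 0
j=2: u_2=61/330 ∈ [9/61, 18/61) → index 1
j=3: u_3=91/330 ∈ [9/61, 18/61) → index 1
j=4: u_4=11/30 ∈ [21/61, 27/61) → index 3
j=5: u_5=151/330 ∈ [27/61, 36/61) → index 4
j=6: u_6=181/330 ∈ [27/61, 36/61) → index 4
j=7: u_7=211/330 ∈ [37/61, 40/61) → index 6
j=8: u_8=241/330 ∈ [40/61, 49/61) → index 7
j=9: u_9=271/330 ∈ [49/61, 54/61) → index 8
j=10: u_10=301/330 ∈ [54/61, 60/61) → index 9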